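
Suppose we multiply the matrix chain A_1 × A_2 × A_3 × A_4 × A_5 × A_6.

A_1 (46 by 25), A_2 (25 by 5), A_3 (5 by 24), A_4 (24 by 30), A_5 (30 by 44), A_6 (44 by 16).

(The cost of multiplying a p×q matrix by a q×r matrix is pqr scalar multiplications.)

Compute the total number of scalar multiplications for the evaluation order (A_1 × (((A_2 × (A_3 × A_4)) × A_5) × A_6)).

76350

(A_3 × A_4): 5×24 by 24×30 → 5×30, cost 5·24·30 = 3600
(A_2 × (A_3 × A_4)): 25×5 by 5×30 → 25×30, cost 25·5·30 = 3750; cumulative 7350
((A_2 × (A_3 × A_4)) × A_5): 25×30 by 30×44 → 25×44, cost 25·30·44 = 33000; cumulative 40350
(((A_2 × (A_3 × A_4)) × A_5) × A_6): 25×44 by 44×16 → 25×16, cost 25·44·16 = 17600; cumulative 57950
(A_1 × (((A_2 × (A_3 × A_4)) × A_5) × A_6)): 46×25 by 25×16 → 46×16, cost 46·25·16 = 18400; cumulative 76350
Total: 76350 scalar multiplications.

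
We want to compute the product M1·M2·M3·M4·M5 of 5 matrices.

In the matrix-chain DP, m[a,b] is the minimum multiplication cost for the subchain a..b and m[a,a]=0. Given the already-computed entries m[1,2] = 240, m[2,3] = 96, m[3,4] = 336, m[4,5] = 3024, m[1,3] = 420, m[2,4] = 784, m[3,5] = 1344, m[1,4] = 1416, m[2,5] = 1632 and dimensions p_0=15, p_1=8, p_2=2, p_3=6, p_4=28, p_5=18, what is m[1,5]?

2124

m[1,5] = min over k∈[1,4] of m[1,k]+m[k+1,5]+p_{0}·p_k·p_{5}.
k=1: 0 + 1632 + 15·8·18 = 3792; k=2: 240 + 1344 + 15·2·18 = 2124; k=3: 420 + 3024 + 15·6·18 = 5064; k=4: 1416 + 0 + 15·28·18 = 8976.
Minimum: 2124 at k=2.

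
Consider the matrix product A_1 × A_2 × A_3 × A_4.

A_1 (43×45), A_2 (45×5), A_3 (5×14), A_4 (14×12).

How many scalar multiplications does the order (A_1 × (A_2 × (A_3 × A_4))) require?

(A_3 × A_4): 5×14 by 14×12 → 5×12, cost 5·14·12 = 840
(A_2 × (A_3 × A_4)): 45×5 by 5×12 → 45×12, cost 45·5·12 = 2700; cumulative 3540
(A_1 × (A_2 × (A_3 × A_4))): 43×45 by 45×12 → 43×12, cost 43·45·12 = 23220; cumulative 26760
Total: 26760 scalar multiplications.

26760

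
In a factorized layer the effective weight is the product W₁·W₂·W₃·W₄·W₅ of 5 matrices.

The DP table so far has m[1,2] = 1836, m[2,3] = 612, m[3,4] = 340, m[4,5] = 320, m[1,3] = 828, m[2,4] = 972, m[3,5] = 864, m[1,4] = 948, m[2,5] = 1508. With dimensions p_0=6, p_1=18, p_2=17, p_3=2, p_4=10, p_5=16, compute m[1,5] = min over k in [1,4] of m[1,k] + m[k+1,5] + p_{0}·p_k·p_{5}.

m[1,5] = min over k∈[1,4] of m[1,k]+m[k+1,5]+p_{0}·p_k·p_{5}.
k=1: 0 + 1508 + 6·18·16 = 3236; k=2: 1836 + 864 + 6·17·16 = 4332; k=3: 828 + 320 + 6·2·16 = 1340; k=4: 948 + 0 + 6·10·16 = 1908.
Minimum: 1340 at k=3.

1340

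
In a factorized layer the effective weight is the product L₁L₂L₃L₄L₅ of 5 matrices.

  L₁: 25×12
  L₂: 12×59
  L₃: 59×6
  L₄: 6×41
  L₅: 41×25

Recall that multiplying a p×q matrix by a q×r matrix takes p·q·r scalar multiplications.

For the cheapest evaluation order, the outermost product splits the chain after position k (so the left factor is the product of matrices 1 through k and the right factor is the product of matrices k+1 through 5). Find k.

Adjacent pairs: L₁L₂ = 25·12·59 = 17700; L₂L₃ = 12·59·6 = 4248; L₃L₄ = 59·6·41 = 14514; L₄L₅ = 6·41·25 = 6150.
Length 3: L₁..L₃: k=1: 0+4248+25·12·6=6048; k=2: 17700+0+25·59·6=26550 → min 6048 | L₂..L₄: k=2: 0+14514+12·59·41=43542; k=3: 4248+0+12·6·41=7200 → min 7200 | L₃..L₅: k=3: 0+6150+59·6·25=15000; k=4: 14514+0+59·41·25=74989 → min 15000.
Length 4: L₁..L₄: k=1: 0+7200+25·12·41=19500; k=2: 17700+14514+25·59·41=92689; k=3: 6048+0+25·6·41=12198 → min 12198 | L₂..L₅: k=2: 0+15000+12·59·25=32700; k=3: 4248+6150+12·6·25=12198; k=4: 7200+0+12·41·25=19500 → min 12198.
Top-level splits: k=1: (L₁..L₁)·(L₂..L₅) → 0+12198+25·12·25 = 19698; k=2: (L₁..L₂)·(L₃..L₅) → 17700+15000+25·59·25 = 69575; k=3: (L₁..L₃)·(L₄..L₅) → 6048+6150+25·6·25 = 15948; k=4: (L₁..L₄)·(L₅..L₅) → 12198+0+25·41·25 = 37823.
Best split is after L₃, i.e. k = 3.

3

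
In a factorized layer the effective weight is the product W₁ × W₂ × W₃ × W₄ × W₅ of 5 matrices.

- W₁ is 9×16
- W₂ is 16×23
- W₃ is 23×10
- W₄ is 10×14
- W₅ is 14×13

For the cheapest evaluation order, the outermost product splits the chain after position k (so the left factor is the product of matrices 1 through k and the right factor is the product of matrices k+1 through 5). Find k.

Adjacent pairs: W₁W₂ = 9·16·23 = 3312; W₂W₃ = 16·23·10 = 3680; W₃W₄ = 23·10·14 = 3220; W₄W₅ = 10·14·13 = 1820.
Length 3: W₁..W₃: k=1: 0+3680+9·16·10=5120; k=2: 3312+0+9·23·10=5382 → min 5120 | W₂..W₄: k=2: 0+3220+16·23·14=8372; k=3: 3680+0+16·10·14=5920 → min 5920 | W₃..W₅: k=3: 0+1820+23·10·13=4810; k=4: 3220+0+23·14·13=7406 → min 4810.
Length 4: W₁..W₄: k=1: 0+5920+9·16·14=7936; k=2: 3312+3220+9·23·14=9430; k=3: 5120+0+9·10·14=6380 → min 6380 | W₂..W₅: k=2: 0+4810+16·23·13=9594; k=3: 3680+1820+16·10·13=7580; k=4: 5920+0+16·14·13=8832 → min 7580.
Top-level splits: k=1: (W₁..W₁)·(W₂..W₅) → 0+7580+9·16·13 = 9452; k=2: (W₁..W₂)·(W₃..W₅) → 3312+4810+9·23·13 = 10813; k=3: (W₁..W₃)·(W₄..W₅) → 5120+1820+9·10·13 = 8110; k=4: (W₁..W₄)·(W₅..W₅) → 6380+0+9·14·13 = 8018.
Best split is after W₄, i.e. k = 4.

4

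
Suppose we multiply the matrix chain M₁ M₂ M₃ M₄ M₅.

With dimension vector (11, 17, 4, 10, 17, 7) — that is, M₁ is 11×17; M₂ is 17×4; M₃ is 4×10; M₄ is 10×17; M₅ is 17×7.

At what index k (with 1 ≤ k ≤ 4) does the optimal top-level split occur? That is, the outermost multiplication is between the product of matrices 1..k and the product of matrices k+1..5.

2

Adjacent pairs: M₁M₂ = 11·17·4 = 748; M₂M₃ = 17·4·10 = 680; M₃M₄ = 4·10·17 = 680; M₄M₅ = 10·17·7 = 1190.
Length 3: M₁..M₃: k=1: 0+680+11·17·10=2550; k=2: 748+0+11·4·10=1188 → min 1188 | M₂..M₄: k=2: 0+680+17·4·17=1836; k=3: 680+0+17·10·17=3570 → min 1836 | M₃..M₅: k=3: 0+1190+4·10·7=1470; k=4: 680+0+4·17·7=1156 → min 1156.
Length 4: M₁..M₄: k=1: 0+1836+11·17·17=5015; k=2: 748+680+11·4·17=2176; k=3: 1188+0+11·10·17=3058 → min 2176 | M₂..M₅: k=2: 0+1156+17·4·7=1632; k=3: 680+1190+17·10·7=3060; k=4: 1836+0+17·17·7=3859 → min 1632.
Top-level splits: k=1: (M₁..M₁)·(M₂..M₅) → 0+1632+11·17·7 = 2941; k=2: (M₁..M₂)·(M₃..M₅) → 748+1156+11·4·7 = 2212; k=3: (M₁..M₃)·(M₄..M₅) → 1188+1190+11·10·7 = 3148; k=4: (M₁..M₄)·(M₅..M₅) → 2176+0+11·17·7 = 3485.
Best split is after M₂, i.e. k = 2.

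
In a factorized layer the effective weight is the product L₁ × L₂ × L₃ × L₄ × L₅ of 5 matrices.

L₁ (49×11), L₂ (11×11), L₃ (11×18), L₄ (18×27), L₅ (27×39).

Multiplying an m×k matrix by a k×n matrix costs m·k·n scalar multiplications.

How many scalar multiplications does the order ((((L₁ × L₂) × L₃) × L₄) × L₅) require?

91042

(L₁ × L₂): 49×11 by 11×11 → 49×11, cost 49·11·11 = 5929
((L₁ × L₂) × L₃): 49×11 by 11×18 → 49×18, cost 49·11·18 = 9702; cumulative 15631
(((L₁ × L₂) × L₃) × L₄): 49×18 by 18×27 → 49×27, cost 49·18·27 = 23814; cumulative 39445
((((L₁ × L₂) × L₃) × L₄) × L₅): 49×27 by 27×39 → 49×39, cost 49·27·39 = 51597; cumulative 91042
Total: 91042 scalar multiplications.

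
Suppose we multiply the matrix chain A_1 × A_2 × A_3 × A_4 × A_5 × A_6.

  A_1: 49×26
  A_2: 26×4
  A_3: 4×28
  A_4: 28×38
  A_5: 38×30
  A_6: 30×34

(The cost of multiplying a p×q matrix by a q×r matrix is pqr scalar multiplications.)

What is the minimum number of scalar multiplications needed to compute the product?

24656

Adjacent pairs: A_1A_2 = 49·26·4 = 5096; A_2A_3 = 26·4·28 = 2912; A_3A_4 = 4·28·38 = 4256; A_4A_5 = 28·38·30 = 31920; A_5A_6 = 38·30·34 = 38760.
Length 3: A_1..A_3: k=1: 0+2912+49·26·28=38584; k=2: 5096+0+49·4·28=10584 → min 10584 | A_2..A_4: k=2: 0+4256+26·4·38=8208; k=3: 2912+0+26·28·38=30576 → min 8208 | A_3..A_5: k=3: 0+31920+4·28·30=35280; k=4: 4256+0+4·38·30=8816 → min 8816 | A_4..A_6: k=4: 0+38760+28·38·34=74936; k=5: 31920+0+28·30·34=60480 → min 60480.
Length 4: A_1..A_4: k=1: 0+8208+49·26·38=56620; k=2: 5096+4256+49·4·38=16800; k=3: 10584+0+49·28·38=62720 → min 16800 | A_2..A_5: k=2: 0+8816+26·4·30=11936; k=3: 2912+31920+26·28·30=56672; k=4: 8208+0+26·38·30=37848 → min 11936 | A_3..A_6: k=3: 0+60480+4·28·34=64288; k=4: 4256+38760+4·38·34=48184; k=5: 8816+0+4·30·34=12896 → min 12896.
Length 5: A_1..A_5: k=1: 0+11936+49·26·30=50156; k=2: 5096+8816+49·4·30=19792; k=3: 10584+31920+49·28·30=83664; k=4: 16800+0+49·38·30=72660 → min 19792 | A_2..A_6: k=2: 0+12896+26·4·34=16432; k=3: 2912+60480+26·28·34=88144; k=4: 8208+38760+26·38·34=80560; k=5: 11936+0+26·30·34=38456 → min 16432.
Length 6: A_1..A_6: k=1: 0+16432+49·26·34=59748; k=2: 5096+12896+49·4·34=24656; k=3: 10584+60480+49·28·34=117712; k=4: 16800+38760+49·38·34=118868; k=5: 19792+0+49·30·34=69772 → min 24656.
Optimal order: ((A_1 × A_2) × (((A_3 × A_4) × A_5) × A_6)) with cost 24656.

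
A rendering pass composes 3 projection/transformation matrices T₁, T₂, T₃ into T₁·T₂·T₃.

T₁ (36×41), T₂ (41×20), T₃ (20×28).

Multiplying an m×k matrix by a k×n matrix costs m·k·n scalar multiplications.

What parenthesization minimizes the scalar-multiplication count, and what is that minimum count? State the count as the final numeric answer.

49680

(T₁·(T₂·T₃)): cost 64288.
((T₁·T₂)·T₃): cost 49680.
Optimal: ((T₁·T₂)·T₃) with cost 49680.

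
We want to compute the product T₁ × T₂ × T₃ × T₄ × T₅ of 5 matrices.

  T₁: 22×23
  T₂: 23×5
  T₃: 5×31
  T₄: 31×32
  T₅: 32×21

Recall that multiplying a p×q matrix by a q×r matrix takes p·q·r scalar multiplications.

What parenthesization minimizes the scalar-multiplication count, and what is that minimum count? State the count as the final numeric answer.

Adjacent pairs: T₁T₂ = 22·23·5 = 2530; T₂T₃ = 23·5·31 = 3565; T₃T₄ = 5·31·32 = 4960; T₄T₅ = 31·32·21 = 20832.
Length 3: T₁..T₃: k=1: 0+3565+22·23·31=19251; k=2: 2530+0+22·5·31=5940 → min 5940 | T₂..T₄: k=2: 0+4960+23·5·32=8640; k=3: 3565+0+23·31·32=26381 → min 8640 | T₃..T₅: k=3: 0+20832+5·31·21=24087; k=4: 4960+0+5·32·21=8320 → min 8320.
Length 4: T₁..T₄: k=1: 0+8640+22·23·32=24832; k=2: 2530+4960+22·5·32=11010; k=3: 5940+0+22·31·32=27764 → min 11010 | T₂..T₅: k=2: 0+8320+23·5·21=10735; k=3: 3565+20832+23·31·21=39370; k=4: 8640+0+23·32·21=24096 → min 10735.
Length 5: T₁..T₅: k=1: 0+10735+22·23·21=21361; k=2: 2530+8320+22·5·21=13160; k=3: 5940+20832+22·31·21=41094; k=4: 11010+0+22·32·21=25794 → min 13160.
Optimal parenthesization: ((T₁ × T₂) × ((T₃ × T₄) × T₅)) with cost 13160.

13160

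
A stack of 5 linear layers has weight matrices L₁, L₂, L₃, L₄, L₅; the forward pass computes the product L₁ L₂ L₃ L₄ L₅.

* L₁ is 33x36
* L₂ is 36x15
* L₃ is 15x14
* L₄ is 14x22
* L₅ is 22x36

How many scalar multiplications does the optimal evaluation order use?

Adjacent pairs: L₁L₂ = 33·36·15 = 17820; L₂L₃ = 36·15·14 = 7560; L₃L₄ = 15·14·22 = 4620; L₄L₅ = 14·22·36 = 11088.
Length 3: L₁..L₃: k=1: 0+7560+33·36·14=24192; k=2: 17820+0+33·15·14=24750 → min 24192 | L₂..L₄: k=2: 0+4620+36·15·22=16500; k=3: 7560+0+36·14·22=18648 → min 16500 | L₃..L₅: k=3: 0+11088+15·14·36=18648; k=4: 4620+0+15·22·36=16500 → min 16500.
Length 4: L₁..L₄: k=1: 0+16500+33·36·22=42636; k=2: 17820+4620+33·15·22=33330; k=3: 24192+0+33·14·22=34356 → min 33330 | L₂..L₅: k=2: 0+16500+36·15·36=35940; k=3: 7560+11088+36·14·36=36792; k=4: 16500+0+36·22·36=45012 → min 35940.
Length 5: L₁..L₅: k=1: 0+35940+33·36·36=78708; k=2: 17820+16500+33·15·36=52140; k=3: 24192+11088+33·14·36=51912; k=4: 33330+0+33·22·36=59466 → min 51912.
Optimal order: ((L₁ (L₂ L₃)) (L₄ L₅)) with cost 51912.

51912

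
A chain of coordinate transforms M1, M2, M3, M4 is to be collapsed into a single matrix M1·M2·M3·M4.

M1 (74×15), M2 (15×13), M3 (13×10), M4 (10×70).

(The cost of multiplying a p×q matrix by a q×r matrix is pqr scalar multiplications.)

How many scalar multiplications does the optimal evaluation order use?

64850

Adjacent pairs: M1M2 = 74·15·13 = 14430; M2M3 = 15·13·10 = 1950; M3M4 = 13·10·70 = 9100.
Length 3: M1..M3: k=1: 0+1950+74·15·10=13050; k=2: 14430+0+74·13·10=24050 → min 13050 | M2..M4: k=2: 0+9100+15·13·70=22750; k=3: 1950+0+15·10·70=12450 → min 12450.
Length 4: M1..M4: k=1: 0+12450+74·15·70=90150; k=2: 14430+9100+74·13·70=90870; k=3: 13050+0+74·10·70=64850 → min 64850.
Optimal order: ((M1·(M2·M3))·M4) with cost 64850.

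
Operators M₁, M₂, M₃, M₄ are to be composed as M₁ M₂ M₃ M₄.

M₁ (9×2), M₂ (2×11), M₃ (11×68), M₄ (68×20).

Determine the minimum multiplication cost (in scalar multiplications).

Adjacent pairs: M₁M₂ = 9·2·11 = 198; M₂M₃ = 2·11·68 = 1496; M₃M₄ = 11·68·20 = 14960.
Length 3: M₁..M₃: k=1: 0+1496+9·2·68=2720; k=2: 198+0+9·11·68=6930 → min 2720 | M₂..M₄: k=2: 0+14960+2·11·20=15400; k=3: 1496+0+2·68·20=4216 → min 4216.
Length 4: M₁..M₄: k=1: 0+4216+9·2·20=4576; k=2: 198+14960+9·11·20=17138; k=3: 2720+0+9·68·20=14960 → min 4576.
Optimal order: (M₁ ((M₂ M₃) M₄)) with cost 4576.

4576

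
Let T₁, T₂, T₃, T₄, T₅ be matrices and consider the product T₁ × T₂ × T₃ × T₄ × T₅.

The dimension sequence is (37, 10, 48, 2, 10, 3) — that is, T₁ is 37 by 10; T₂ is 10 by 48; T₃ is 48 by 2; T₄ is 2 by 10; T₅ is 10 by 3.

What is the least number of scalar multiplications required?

Adjacent pairs: T₁T₂ = 37·10·48 = 17760; T₂T₃ = 10·48·2 = 960; T₃T₄ = 48·2·10 = 960; T₄T₅ = 2·10·3 = 60.
Length 3: T₁..T₃: k=1: 0+960+37·10·2=1700; k=2: 17760+0+37·48·2=21312 → min 1700 | T₂..T₄: k=2: 0+960+10·48·10=5760; k=3: 960+0+10·2·10=1160 → min 1160 | T₃..T₅: k=3: 0+60+48·2·3=348; k=4: 960+0+48·10·3=2400 → min 348.
Length 4: T₁..T₄: k=1: 0+1160+37·10·10=4860; k=2: 17760+960+37·48·10=36480; k=3: 1700+0+37·2·10=2440 → min 2440 | T₂..T₅: k=2: 0+348+10·48·3=1788; k=3: 960+60+10·2·3=1080; k=4: 1160+0+10·10·3=1460 → min 1080.
Length 5: T₁..T₅: k=1: 0+1080+37·10·3=2190; k=2: 17760+348+37·48·3=23436; k=3: 1700+60+37·2·3=1982; k=4: 2440+0+37·10·3=3550 → min 1982.
Optimal order: ((T₁ × (T₂ × T₃)) × (T₄ × T₅)) with cost 1982.

1982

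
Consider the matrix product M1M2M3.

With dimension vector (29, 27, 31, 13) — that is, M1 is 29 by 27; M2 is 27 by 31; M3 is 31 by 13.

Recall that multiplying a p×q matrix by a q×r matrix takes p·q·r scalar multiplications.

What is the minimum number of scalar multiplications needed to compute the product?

Order (M1(M2M3)): (M2M3): 27×31 by 31×13 → 27×13, cost 27·31·13 = 10881; (M1(M2M3)): 29×27 by 27×13 → 29×13, cost 29·27·13 = 10179; cumulative 21060. Total 21060.
Order ((M1M2)M3): (M1M2): 29×27 by 27×31 → 29×31, cost 29·27·31 = 24273; ((M1M2)M3): 29×31 by 31×13 → 29×13, cost 29·31·13 = 11687; cumulative 35960. Total 35960.
Minimum: 21060.

21060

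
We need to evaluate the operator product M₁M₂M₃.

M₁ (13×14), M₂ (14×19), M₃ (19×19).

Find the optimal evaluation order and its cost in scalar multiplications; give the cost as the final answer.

8151

(M₁(M₂M₃)): cost 8512.
((M₁M₂)M₃): cost 8151.
Optimal: ((M₁M₂)M₃) with cost 8151.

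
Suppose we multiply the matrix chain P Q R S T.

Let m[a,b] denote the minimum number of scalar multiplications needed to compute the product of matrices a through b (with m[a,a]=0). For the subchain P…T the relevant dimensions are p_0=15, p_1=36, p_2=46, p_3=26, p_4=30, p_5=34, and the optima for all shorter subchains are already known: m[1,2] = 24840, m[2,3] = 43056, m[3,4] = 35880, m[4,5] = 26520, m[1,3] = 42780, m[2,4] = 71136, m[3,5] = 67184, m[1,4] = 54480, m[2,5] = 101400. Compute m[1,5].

69780

m[1,5] = min over k∈[1,4] of m[1,k]+m[k+1,5]+p_{0}·p_k·p_{5}.
k=1: 0 + 101400 + 15·36·34 = 119760; k=2: 24840 + 67184 + 15·46·34 = 115484; k=3: 42780 + 26520 + 15·26·34 = 82560; k=4: 54480 + 0 + 15·30·34 = 69780.
Minimum: 69780 at k=4.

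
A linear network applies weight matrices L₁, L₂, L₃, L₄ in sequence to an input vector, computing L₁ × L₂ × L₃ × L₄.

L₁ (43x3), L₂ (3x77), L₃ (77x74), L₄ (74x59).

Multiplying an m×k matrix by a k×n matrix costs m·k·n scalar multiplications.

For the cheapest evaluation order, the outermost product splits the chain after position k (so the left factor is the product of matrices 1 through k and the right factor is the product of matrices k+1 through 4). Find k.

1

Adjacent pairs: L₁L₂ = 43·3·77 = 9933; L₂L₃ = 3·77·74 = 17094; L₃L₄ = 77·74·59 = 336182.
Length 3: L₁..L₃: k=1: 0+17094+43·3·74=26640; k=2: 9933+0+43·77·74=254947 → min 26640 | L₂..L₄: k=2: 0+336182+3·77·59=349811; k=3: 17094+0+3·74·59=30192 → min 30192.
Top-level splits: k=1: (L₁..L₁)·(L₂..L₄) → 0+30192+43·3·59 = 37803; k=2: (L₁..L₂)·(L₃..L₄) → 9933+336182+43·77·59 = 541464; k=3: (L₁..L₃)·(L₄..L₄) → 26640+0+43·74·59 = 214378.
Best split is after L₁, i.e. k = 1.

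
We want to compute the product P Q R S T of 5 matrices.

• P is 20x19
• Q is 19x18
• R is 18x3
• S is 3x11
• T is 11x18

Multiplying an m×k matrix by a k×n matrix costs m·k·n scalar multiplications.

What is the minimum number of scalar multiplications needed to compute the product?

Adjacent pairs: PQ = 20·19·18 = 6840; QR = 19·18·3 = 1026; RS = 18·3·11 = 594; ST = 3·11·18 = 594.
Length 3: P..R: k=1: 0+1026+20·19·3=2166; k=2: 6840+0+20·18·3=7920 → min 2166 | Q..S: k=2: 0+594+19·18·11=4356; k=3: 1026+0+19·3·11=1653 → min 1653 | R..T: k=3: 0+594+18·3·18=1566; k=4: 594+0+18·11·18=4158 → min 1566.
Length 4: P..S: k=1: 0+1653+20·19·11=5833; k=2: 6840+594+20·18·11=11394; k=3: 2166+0+20·3·11=2826 → min 2826 | Q..T: k=2: 0+1566+19·18·18=7722; k=3: 1026+594+19·3·18=2646; k=4: 1653+0+19·11·18=5415 → min 2646.
Length 5: P..T: k=1: 0+2646+20·19·18=9486; k=2: 6840+1566+20·18·18=14886; k=3: 2166+594+20·3·18=3840; k=4: 2826+0+20·11·18=6786 → min 3840.
Optimal order: ((P (Q R)) (S T)) with cost 3840.

3840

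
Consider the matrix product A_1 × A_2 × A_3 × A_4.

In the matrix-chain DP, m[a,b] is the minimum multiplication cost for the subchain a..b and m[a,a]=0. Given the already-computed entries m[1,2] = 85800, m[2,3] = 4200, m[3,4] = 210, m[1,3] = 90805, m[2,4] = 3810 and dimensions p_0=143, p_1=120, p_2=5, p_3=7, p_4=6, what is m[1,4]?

90300

m[1,4] = min over k∈[1,3] of m[1,k]+m[k+1,4]+p_{0}·p_k·p_{4}.
k=1: 0 + 3810 + 143·120·6 = 106770; k=2: 85800 + 210 + 143·5·6 = 90300; k=3: 90805 + 0 + 143·7·6 = 96811.
Minimum: 90300 at k=2.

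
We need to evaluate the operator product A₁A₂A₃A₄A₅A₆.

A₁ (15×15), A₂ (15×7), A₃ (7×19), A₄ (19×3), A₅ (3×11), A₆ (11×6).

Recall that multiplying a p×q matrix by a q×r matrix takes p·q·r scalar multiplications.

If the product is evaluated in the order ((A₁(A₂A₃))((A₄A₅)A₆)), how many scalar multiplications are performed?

(A₂A₃): 15×7 by 7×19 → 15×19, cost 15·7·19 = 1995
(A₁(A₂A₃)): 15×15 by 15×19 → 15×19, cost 15·15·19 = 4275; cumulative 6270
(A₄A₅): 19×3 by 3×11 → 19×11, cost 19·3·11 = 627
((A₄A₅)A₆): 19×11 by 11×6 → 19×6, cost 19·11·6 = 1254; cumulative 1881
((A₁(A₂A₃))((A₄A₅)A₆)): 15×19 by 19×6 → 15×6, cost 15·19·6 = 1710; cumulative 9861
Total: 9861 scalar multiplications.

9861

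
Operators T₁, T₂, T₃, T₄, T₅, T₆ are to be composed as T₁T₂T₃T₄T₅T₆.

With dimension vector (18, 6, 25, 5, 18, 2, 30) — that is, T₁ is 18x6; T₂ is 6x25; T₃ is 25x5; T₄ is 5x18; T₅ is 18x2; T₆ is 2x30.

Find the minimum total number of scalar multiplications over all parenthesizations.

2026

Adjacent pairs: T₁T₂ = 18·6·25 = 2700; T₂T₃ = 6·25·5 = 750; T₃T₄ = 25·5·18 = 2250; T₄T₅ = 5·18·2 = 180; T₅T₆ = 18·2·30 = 1080.
Length 3: T₁..T₃: k=1: 0+750+18·6·5=1290; k=2: 2700+0+18·25·5=4950 → min 1290 | T₂..T₄: k=2: 0+2250+6·25·18=4950; k=3: 750+0+6·5·18=1290 → min 1290 | T₃..T₅: k=3: 0+180+25·5·2=430; k=4: 2250+0+25·18·2=3150 → min 430 | T₄..T₆: k=4: 0+1080+5·18·30=3780; k=5: 180+0+5·2·30=480 → min 480.
Length 4: T₁..T₄: k=1: 0+1290+18·6·18=3234; k=2: 2700+2250+18·25·18=13050; k=3: 1290+0+18·5·18=2910 → min 2910 | T₂..T₅: k=2: 0+430+6·25·2=730; k=3: 750+180+6·5·2=990; k=4: 1290+0+6·18·2=1506 → min 730 | T₃..T₆: k=3: 0+480+25·5·30=4230; k=4: 2250+1080+25·18·30=16830; k=5: 430+0+25·2·30=1930 → min 1930.
Length 5: T₁..T₅: k=1: 0+730+18·6·2=946; k=2: 2700+430+18·25·2=4030; k=3: 1290+180+18·5·2=1650; k=4: 2910+0+18·18·2=3558 → min 946 | T₂..T₆: k=2: 0+1930+6·25·30=6430; k=3: 750+480+6·5·30=2130; k=4: 1290+1080+6·18·30=5610; k=5: 730+0+6·2·30=1090 → min 1090.
Length 6: T₁..T₆: k=1: 0+1090+18·6·30=4330; k=2: 2700+1930+18·25·30=18130; k=3: 1290+480+18·5·30=4470; k=4: 2910+1080+18·18·30=13710; k=5: 946+0+18·2·30=2026 → min 2026.
Optimal order: ((T₁(T₂(T₃(T₄T₅))))T₆) with cost 2026.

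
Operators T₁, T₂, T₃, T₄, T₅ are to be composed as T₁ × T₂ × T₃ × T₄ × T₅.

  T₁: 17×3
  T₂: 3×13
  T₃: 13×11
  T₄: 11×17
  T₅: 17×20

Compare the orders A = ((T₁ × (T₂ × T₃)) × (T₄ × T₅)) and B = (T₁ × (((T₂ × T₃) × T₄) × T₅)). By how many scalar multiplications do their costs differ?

5440

Order A = ((T₁ × (T₂ × T₃)) × (T₄ × T₅)): (T₂ × T₃): 3×13 by 13×11 → 3×11, cost 3·13·11 = 429; (T₁ × (T₂ × T₃)): 17×3 by 3×11 → 17×11, cost 17·3·11 = 561; cumulative 990; (T₄ × T₅): 11×17 by 17×20 → 11×20, cost 11·17·20 = 3740; ((T₁ × (T₂ × T₃)) × (T₄ × T₅)): 17×11 by 11×20 → 17×20, cost 17·11·20 = 3740; cumulative 8470. Total 8470.
Order B = (T₁ × (((T₂ × T₃) × T₄) × T₅)): (T₂ × T₃): 3×13 by 13×11 → 3×11, cost 3·13·11 = 429; ((T₂ × T₃) × T₄): 3×11 by 11×17 → 3×17, cost 3·11·17 = 561; cumulative 990; (((T₂ × T₃) × T₄) × T₅): 3×17 by 17×20 → 3×20, cost 3·17·20 = 1020; cumulative 2010; (T₁ × (((T₂ × T₃) × T₄) × T₅)): 17×3 by 3×20 → 17×20, cost 17·3·20 = 1020; cumulative 3030. Total 3030.
Difference: |8470 − 3030| = 5440.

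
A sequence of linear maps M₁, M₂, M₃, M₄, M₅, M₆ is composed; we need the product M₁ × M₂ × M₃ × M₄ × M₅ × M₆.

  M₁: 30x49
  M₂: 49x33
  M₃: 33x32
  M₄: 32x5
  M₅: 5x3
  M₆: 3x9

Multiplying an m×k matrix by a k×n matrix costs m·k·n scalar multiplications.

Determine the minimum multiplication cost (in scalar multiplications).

13719

Adjacent pairs: M₁M₂ = 30·49·33 = 48510; M₂M₃ = 49·33·32 = 51744; M₃M₄ = 33·32·5 = 5280; M₄M₅ = 32·5·3 = 480; M₅M₆ = 5·3·9 = 135.
Length 3: M₁..M₃: k=1: 0+51744+30·49·32=98784; k=2: 48510+0+30·33·32=80190 → min 80190 | M₂..M₄: k=2: 0+5280+49·33·5=13365; k=3: 51744+0+49·32·5=59584 → min 13365 | M₃..M₅: k=3: 0+480+33·32·3=3648; k=4: 5280+0+33·5·3=5775 → min 3648 | M₄..M₆: k=4: 0+135+32·5·9=1575; k=5: 480+0+32·3·9=1344 → min 1344.
Length 4: M₁..M₄: k=1: 0+13365+30·49·5=20715; k=2: 48510+5280+30·33·5=58740; k=3: 80190+0+30·32·5=84990 → min 20715 | M₂..M₅: k=2: 0+3648+49·33·3=8499; k=3: 51744+480+49·32·3=56928; k=4: 13365+0+49·5·3=14100 → min 8499 | M₃..M₆: k=3: 0+1344+33·32·9=10848; k=4: 5280+135+33·5·9=6900; k=5: 3648+0+33·3·9=4539 → min 4539.
Length 5: M₁..M₅: k=1: 0+8499+30·49·3=12909; k=2: 48510+3648+30·33·3=55128; k=3: 80190+480+30·32·3=83550; k=4: 20715+0+30·5·3=21165 → min 12909 | M₂..M₆: k=2: 0+4539+49·33·9=19092; k=3: 51744+1344+49·32·9=67200; k=4: 13365+135+49·5·9=15705; k=5: 8499+0+49·3·9=9822 → min 9822.
Length 6: M₁..M₆: k=1: 0+9822+30·49·9=23052; k=2: 48510+4539+30·33·9=61959; k=3: 80190+1344+30·32·9=90174; k=4: 20715+135+30·5·9=22200; k=5: 12909+0+30·3·9=13719 → min 13719.
Optimal order: ((M₁ × (M₂ × (M₃ × (M₄ × M₅)))) × M₆) with cost 13719.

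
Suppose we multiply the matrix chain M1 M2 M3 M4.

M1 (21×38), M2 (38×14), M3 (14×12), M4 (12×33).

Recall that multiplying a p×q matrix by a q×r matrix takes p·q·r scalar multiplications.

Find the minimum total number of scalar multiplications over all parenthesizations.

23016

Adjacent pairs: M1M2 = 21·38·14 = 11172; M2M3 = 38·14·12 = 6384; M3M4 = 14·12·33 = 5544.
Length 3: M1..M3: k=1: 0+6384+21·38·12=15960; k=2: 11172+0+21·14·12=14700 → min 14700 | M2..M4: k=2: 0+5544+38·14·33=23100; k=3: 6384+0+38·12·33=21432 → min 21432.
Length 4: M1..M4: k=1: 0+21432+21·38·33=47766; k=2: 11172+5544+21·14·33=26418; k=3: 14700+0+21·12·33=23016 → min 23016.
Optimal order: (((M1 M2) M3) M4) with cost 23016.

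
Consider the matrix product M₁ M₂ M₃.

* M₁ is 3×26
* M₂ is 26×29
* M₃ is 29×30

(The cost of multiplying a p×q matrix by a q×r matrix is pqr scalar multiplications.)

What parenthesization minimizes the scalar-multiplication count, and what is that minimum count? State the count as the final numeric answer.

(M₁ (M₂ M₃)): cost 24960.
((M₁ M₂) M₃): cost 4872.
Optimal: ((M₁ M₂) M₃) with cost 4872.

4872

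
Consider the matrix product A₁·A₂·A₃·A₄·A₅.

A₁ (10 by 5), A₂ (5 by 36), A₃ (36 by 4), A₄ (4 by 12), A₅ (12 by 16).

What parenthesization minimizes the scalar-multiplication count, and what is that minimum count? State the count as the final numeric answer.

2328

Adjacent pairs: A₁A₂ = 10·5·36 = 1800; A₂A₃ = 5·36·4 = 720; A₃A₄ = 36·4·12 = 1728; A₄A₅ = 4·12·16 = 768.
Length 3: A₁..A₃: k=1: 0+720+10·5·4=920; k=2: 1800+0+10·36·4=3240 → min 920 | A₂..A₄: k=2: 0+1728+5·36·12=3888; k=3: 720+0+5·4·12=960 → min 960 | A₃..A₅: k=3: 0+768+36·4·16=3072; k=4: 1728+0+36·12·16=8640 → min 3072.
Length 4: A₁..A₄: k=1: 0+960+10·5·12=1560; k=2: 1800+1728+10·36·12=7848; k=3: 920+0+10·4·12=1400 → min 1400 | A₂..A₅: k=2: 0+3072+5·36·16=5952; k=3: 720+768+5·4·16=1808; k=4: 960+0+5·12·16=1920 → min 1808.
Length 5: A₁..A₅: k=1: 0+1808+10·5·16=2608; k=2: 1800+3072+10·36·16=10632; k=3: 920+768+10·4·16=2328; k=4: 1400+0+10·12·16=3320 → min 2328.
Optimal parenthesization: ((A₁·(A₂·A₃))·(A₄·A₅)) with cost 2328.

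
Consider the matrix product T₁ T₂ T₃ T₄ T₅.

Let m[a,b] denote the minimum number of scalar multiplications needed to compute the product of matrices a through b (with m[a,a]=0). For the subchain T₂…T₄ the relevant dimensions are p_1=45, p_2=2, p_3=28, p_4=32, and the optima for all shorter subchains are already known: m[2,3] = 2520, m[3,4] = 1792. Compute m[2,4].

4672

m[2,4] = min over k∈[2,3] of m[2,k]+m[k+1,4]+p_{1}·p_k·p_{4}.
k=2: 0 + 1792 + 45·2·32 = 4672; k=3: 2520 + 0 + 45·28·32 = 42840.
Minimum: 4672 at k=2.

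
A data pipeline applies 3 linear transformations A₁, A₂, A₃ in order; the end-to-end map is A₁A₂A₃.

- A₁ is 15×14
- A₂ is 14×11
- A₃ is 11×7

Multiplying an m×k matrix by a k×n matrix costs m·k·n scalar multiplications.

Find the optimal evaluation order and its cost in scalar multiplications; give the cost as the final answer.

(A₁(A₂A₃)): cost 2548.
((A₁A₂)A₃): cost 3465.
Optimal: (A₁(A₂A₃)) with cost 2548.

2548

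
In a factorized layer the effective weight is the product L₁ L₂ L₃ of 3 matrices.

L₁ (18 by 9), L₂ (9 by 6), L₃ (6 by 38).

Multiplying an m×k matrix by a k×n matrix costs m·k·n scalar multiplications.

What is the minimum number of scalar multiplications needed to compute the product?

5076

Order (L₁ (L₂ L₃)): (L₂ L₃): 9×6 by 6×38 → 9×38, cost 9·6·38 = 2052; (L₁ (L₂ L₃)): 18×9 by 9×38 → 18×38, cost 18·9·38 = 6156; cumulative 8208. Total 8208.
Order ((L₁ L₂) L₃): (L₁ L₂): 18×9 by 9×6 → 18×6, cost 18·9·6 = 972; ((L₁ L₂) L₃): 18×6 by 6×38 → 18×38, cost 18·6·38 = 4104; cumulative 5076. Total 5076.
Minimum: 5076.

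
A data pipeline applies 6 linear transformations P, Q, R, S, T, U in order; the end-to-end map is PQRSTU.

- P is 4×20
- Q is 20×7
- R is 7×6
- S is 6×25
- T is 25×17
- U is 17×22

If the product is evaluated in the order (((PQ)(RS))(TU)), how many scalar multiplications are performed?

(PQ): 4×20 by 20×7 → 4×7, cost 4·20·7 = 560
(RS): 7×6 by 6×25 → 7×25, cost 7·6·25 = 1050
((PQ)(RS)): 4×7 by 7×25 → 4×25, cost 4·7·25 = 700; cumulative 2310
(TU): 25×17 by 17×22 → 25×22, cost 25·17·22 = 9350
(((PQ)(RS))(TU)): 4×25 by 25×22 → 4×22, cost 4·25·22 = 2200; cumulative 13860
Total: 13860 scalar multiplications.

13860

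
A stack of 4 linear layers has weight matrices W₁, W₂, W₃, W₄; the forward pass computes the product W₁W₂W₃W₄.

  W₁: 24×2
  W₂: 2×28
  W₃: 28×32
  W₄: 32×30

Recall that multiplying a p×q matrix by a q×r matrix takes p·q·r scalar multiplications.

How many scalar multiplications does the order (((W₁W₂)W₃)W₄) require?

45888

(W₁W₂): 24×2 by 2×28 → 24×28, cost 24·2·28 = 1344
((W₁W₂)W₃): 24×28 by 28×32 → 24×32, cost 24·28·32 = 21504; cumulative 22848
(((W₁W₂)W₃)W₄): 24×32 by 32×30 → 24×30, cost 24·32·30 = 23040; cumulative 45888
Total: 45888 scalar multiplications.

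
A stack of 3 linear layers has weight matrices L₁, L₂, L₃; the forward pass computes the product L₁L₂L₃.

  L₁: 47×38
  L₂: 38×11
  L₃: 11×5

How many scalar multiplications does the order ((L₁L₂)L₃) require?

(L₁L₂): 47×38 by 38×11 → 47×11, cost 47·38·11 = 19646
((L₁L₂)L₃): 47×11 by 11×5 → 47×5, cost 47·11·5 = 2585; cumulative 22231
Total: 22231 scalar multiplications.

22231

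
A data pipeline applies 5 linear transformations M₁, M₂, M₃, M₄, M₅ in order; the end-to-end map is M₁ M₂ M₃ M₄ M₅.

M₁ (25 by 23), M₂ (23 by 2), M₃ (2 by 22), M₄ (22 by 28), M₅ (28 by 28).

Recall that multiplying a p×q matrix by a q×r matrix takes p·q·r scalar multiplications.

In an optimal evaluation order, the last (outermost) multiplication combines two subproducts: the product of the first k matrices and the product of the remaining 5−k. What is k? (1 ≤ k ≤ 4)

2

Adjacent pairs: M₁M₂ = 25·23·2 = 1150; M₂M₃ = 23·2·22 = 1012; M₃M₄ = 2·22·28 = 1232; M₄M₅ = 22·28·28 = 17248.
Length 3: M₁..M₃: k=1: 0+1012+25·23·22=13662; k=2: 1150+0+25·2·22=2250 → min 2250 | M₂..M₄: k=2: 0+1232+23·2·28=2520; k=3: 1012+0+23·22·28=15180 → min 2520 | M₃..M₅: k=3: 0+17248+2·22·28=18480; k=4: 1232+0+2·28·28=2800 → min 2800.
Length 4: M₁..M₄: k=1: 0+2520+25·23·28=18620; k=2: 1150+1232+25·2·28=3782; k=3: 2250+0+25·22·28=17650 → min 3782 | M₂..M₅: k=2: 0+2800+23·2·28=4088; k=3: 1012+17248+23·22·28=32428; k=4: 2520+0+23·28·28=20552 → min 4088.
Top-level splits: k=1: (M₁..M₁)·(M₂..M₅) → 0+4088+25·23·28 = 20188; k=2: (M₁..M₂)·(M₃..M₅) → 1150+2800+25·2·28 = 5350; k=3: (M₁..M₃)·(M₄..M₅) → 2250+17248+25·22·28 = 34898; k=4: (M₁..M₄)·(M₅..M₅) → 3782+0+25·28·28 = 23382.
Best split is after M₂, i.e. k = 2.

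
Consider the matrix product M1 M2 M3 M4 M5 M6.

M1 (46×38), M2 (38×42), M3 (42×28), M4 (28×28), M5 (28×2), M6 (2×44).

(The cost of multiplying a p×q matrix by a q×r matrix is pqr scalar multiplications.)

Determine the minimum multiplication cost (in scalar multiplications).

Adjacent pairs: M1M2 = 46·38·42 = 73416; M2M3 = 38·42·28 = 44688; M3M4 = 42·28·28 = 32928; M4M5 = 28·28·2 = 1568; M5M6 = 28·2·44 = 2464.
Length 3: M1..M3: k=1: 0+44688+46·38·28=93632; k=2: 73416+0+46·42·28=127512 → min 93632 | M2..M4: k=2: 0+32928+38·42·28=77616; k=3: 44688+0+38·28·28=74480 → min 74480 | M3..M5: k=3: 0+1568+42·28·2=3920; k=4: 32928+0+42·28·2=35280 → min 3920 | M4..M6: k=4: 0+2464+28·28·44=36960; k=5: 1568+0+28·2·44=4032 → min 4032.
Length 4: M1..M4: k=1: 0+74480+46·38·28=123424; k=2: 73416+32928+46·42·28=160440; k=3: 93632+0+46·28·28=129696 → min 123424 | M2..M5: k=2: 0+3920+38·42·2=7112; k=3: 44688+1568+38·28·2=48384; k=4: 74480+0+38·28·2=76608 → min 7112 | M3..M6: k=3: 0+4032+42·28·44=55776; k=4: 32928+2464+42·28·44=87136; k=5: 3920+0+42·2·44=7616 → min 7616.
Length 5: M1..M5: k=1: 0+7112+46·38·2=10608; k=2: 73416+3920+46·42·2=81200; k=3: 93632+1568+46·28·2=97776; k=4: 123424+0+46·28·2=126000 → min 10608 | M2..M6: k=2: 0+7616+38·42·44=77840; k=3: 44688+4032+38·28·44=95536; k=4: 74480+2464+38·28·44=123760; k=5: 7112+0+38·2·44=10456 → min 10456.
Length 6: M1..M6: k=1: 0+10456+46·38·44=87368; k=2: 73416+7616+46·42·44=166040; k=3: 93632+4032+46·28·44=154336; k=4: 123424+2464+46·28·44=182560; k=5: 10608+0+46·2·44=14656 → min 14656.
Optimal order: ((M1 (M2 (M3 (M4 M5)))) M6) with cost 14656.

14656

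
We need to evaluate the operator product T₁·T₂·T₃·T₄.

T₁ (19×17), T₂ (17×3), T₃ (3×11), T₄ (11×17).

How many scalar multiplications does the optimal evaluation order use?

Adjacent pairs: T₁T₂ = 19·17·3 = 969; T₂T₃ = 17·3·11 = 561; T₃T₄ = 3·11·17 = 561.
Length 3: T₁..T₃: k=1: 0+561+19·17·11=4114; k=2: 969+0+19·3·11=1596 → min 1596 | T₂..T₄: k=2: 0+561+17·3·17=1428; k=3: 561+0+17·11·17=3740 → min 1428.
Length 4: T₁..T₄: k=1: 0+1428+19·17·17=6919; k=2: 969+561+19·3·17=2499; k=3: 1596+0+19·11·17=5149 → min 2499.
Optimal order: ((T₁·T₂)·(T₃·T₄)) with cost 2499.

2499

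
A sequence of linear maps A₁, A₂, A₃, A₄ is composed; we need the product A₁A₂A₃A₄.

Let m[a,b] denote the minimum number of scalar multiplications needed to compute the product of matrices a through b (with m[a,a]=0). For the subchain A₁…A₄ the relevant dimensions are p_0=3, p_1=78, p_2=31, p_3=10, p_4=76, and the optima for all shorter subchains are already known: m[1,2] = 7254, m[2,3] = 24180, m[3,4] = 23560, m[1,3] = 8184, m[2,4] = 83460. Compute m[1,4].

10464

m[1,4] = min over k∈[1,3] of m[1,k]+m[k+1,4]+p_{0}·p_k·p_{4}.
k=1: 0 + 83460 + 3·78·76 = 101244; k=2: 7254 + 23560 + 3·31·76 = 37882; k=3: 8184 + 0 + 3·10·76 = 10464.
Minimum: 10464 at k=3.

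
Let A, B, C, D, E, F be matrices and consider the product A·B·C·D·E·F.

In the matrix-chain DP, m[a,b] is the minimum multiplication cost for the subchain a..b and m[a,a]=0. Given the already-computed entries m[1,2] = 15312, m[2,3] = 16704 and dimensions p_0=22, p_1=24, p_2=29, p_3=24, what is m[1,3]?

m[1,3] = min over k∈[1,2] of m[1,k]+m[k+1,3]+p_{0}·p_k·p_{3}.
k=1: 0 + 16704 + 22·24·24 = 29376; k=2: 15312 + 0 + 22·29·24 = 30624.
Minimum: 29376 at k=1.

29376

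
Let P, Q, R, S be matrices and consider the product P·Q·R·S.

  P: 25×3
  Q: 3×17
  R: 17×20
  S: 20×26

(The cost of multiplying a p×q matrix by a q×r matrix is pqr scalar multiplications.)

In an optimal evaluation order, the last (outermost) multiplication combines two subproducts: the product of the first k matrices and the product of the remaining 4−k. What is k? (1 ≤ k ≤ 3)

Adjacent pairs: PQ = 25·3·17 = 1275; QR = 3·17·20 = 1020; RS = 17·20·26 = 8840.
Length 3: P..R: k=1: 0+1020+25·3·20=2520; k=2: 1275+0+25·17·20=9775 → min 2520 | Q..S: k=2: 0+8840+3·17·26=10166; k=3: 1020+0+3·20·26=2580 → min 2580.
Top-level splits: k=1: (P..P)·(Q..S) → 0+2580+25·3·26 = 4530; k=2: (P..Q)·(R..S) → 1275+8840+25·17·26 = 21165; k=3: (P..R)·(S..S) → 2520+0+25·20·26 = 15520.
Best split is after P, i.e. k = 1.

1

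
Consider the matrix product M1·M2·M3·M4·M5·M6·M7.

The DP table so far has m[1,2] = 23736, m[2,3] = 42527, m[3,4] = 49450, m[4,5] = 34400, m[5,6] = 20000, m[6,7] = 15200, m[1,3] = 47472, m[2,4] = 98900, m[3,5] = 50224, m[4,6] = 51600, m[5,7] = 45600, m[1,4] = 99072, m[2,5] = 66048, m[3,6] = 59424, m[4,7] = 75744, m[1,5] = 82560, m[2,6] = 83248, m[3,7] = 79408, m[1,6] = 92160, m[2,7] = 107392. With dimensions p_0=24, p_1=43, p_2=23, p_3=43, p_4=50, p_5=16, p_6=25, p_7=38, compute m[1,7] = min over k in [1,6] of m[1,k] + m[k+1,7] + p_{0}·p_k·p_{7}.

112352

m[1,7] = min over k∈[1,6] of m[1,k]+m[k+1,7]+p_{0}·p_k·p_{7}.
k=1: 0 + 107392 + 24·43·38 = 146608; k=2: 23736 + 79408 + 24·23·38 = 124120; k=3: 47472 + 75744 + 24·43·38 = 162432; k=4: 99072 + 45600 + 24·50·38 = 190272; k=5: 82560 + 15200 + 24·16·38 = 112352; k=6: 92160 + 0 + 24·25·38 = 114960.
Minimum: 112352 at k=5.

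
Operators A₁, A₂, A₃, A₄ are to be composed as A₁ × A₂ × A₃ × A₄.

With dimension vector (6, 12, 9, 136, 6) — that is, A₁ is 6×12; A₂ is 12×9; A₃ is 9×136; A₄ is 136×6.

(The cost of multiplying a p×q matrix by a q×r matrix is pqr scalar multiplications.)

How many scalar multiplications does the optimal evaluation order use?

8316

Adjacent pairs: A₁A₂ = 6·12·9 = 648; A₂A₃ = 12·9·136 = 14688; A₃A₄ = 9·136·6 = 7344.
Length 3: A₁..A₃: k=1: 0+14688+6·12·136=24480; k=2: 648+0+6·9·136=7992 → min 7992 | A₂..A₄: k=2: 0+7344+12·9·6=7992; k=3: 14688+0+12·136·6=24480 → min 7992.
Length 4: A₁..A₄: k=1: 0+7992+6·12·6=8424; k=2: 648+7344+6·9·6=8316; k=3: 7992+0+6·136·6=12888 → min 8316.
Optimal order: ((A₁ × A₂) × (A₃ × A₄)) with cost 8316.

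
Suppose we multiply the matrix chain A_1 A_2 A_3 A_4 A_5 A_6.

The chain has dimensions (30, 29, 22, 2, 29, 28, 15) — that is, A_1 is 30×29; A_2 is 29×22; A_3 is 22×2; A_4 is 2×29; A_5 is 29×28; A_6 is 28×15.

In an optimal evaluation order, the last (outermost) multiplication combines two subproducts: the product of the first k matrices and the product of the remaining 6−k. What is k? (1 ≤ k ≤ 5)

3

Adjacent pairs: A_1A_2 = 30·29·22 = 19140; A_2A_3 = 29·22·2 = 1276; A_3A_4 = 22·2·29 = 1276; A_4A_5 = 2·29·28 = 1624; A_5A_6 = 29·28·15 = 12180.
Length 3: A_1..A_3: k=1: 0+1276+30·29·2=3016; k=2: 19140+0+30·22·2=20460 → min 3016 | A_2..A_4: k=2: 0+1276+29·22·29=19778; k=3: 1276+0+29·2·29=2958 → min 2958 | A_3..A_5: k=3: 0+1624+22·2·28=2856; k=4: 1276+0+22·29·28=19140 → min 2856 | A_4..A_6: k=4: 0+12180+2·29·15=13050; k=5: 1624+0+2·28·15=2464 → min 2464.
Length 4: A_1..A_4: k=1: 0+2958+30·29·29=28188; k=2: 19140+1276+30·22·29=39556; k=3: 3016+0+30·2·29=4756 → min 4756 | A_2..A_5: k=2: 0+2856+29·22·28=20720; k=3: 1276+1624+29·2·28=4524; k=4: 2958+0+29·29·28=26506 → min 4524 | A_3..A_6: k=3: 0+2464+22·2·15=3124; k=4: 1276+12180+22·29·15=23026; k=5: 2856+0+22·28·15=12096 → min 3124.
Length 5: A_1..A_5: k=1: 0+4524+30·29·28=28884; k=2: 19140+2856+30·22·28=40476; k=3: 3016+1624+30·2·28=6320; k=4: 4756+0+30·29·28=29116 → min 6320 | A_2..A_6: k=2: 0+3124+29·22·15=12694; k=3: 1276+2464+29·2·15=4610; k=4: 2958+12180+29·29·15=27753; k=5: 4524+0+29·28·15=16704 → min 4610.
Top-level splits: k=1: (A_1..A_1)·(A_2..A_6) → 0+4610+30·29·15 = 17660; k=2: (A_1..A_2)·(A_3..A_6) → 19140+3124+30·22·15 = 32164; k=3: (A_1..A_3)·(A_4..A_6) → 3016+2464+30·2·15 = 6380; k=4: (A_1..A_4)·(A_5..A_6) → 4756+12180+30·29·15 = 29986; k=5: (A_1..A_5)·(A_6..A_6) → 6320+0+30·28·15 = 18920.
Best split is after A_3, i.e. k = 3.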